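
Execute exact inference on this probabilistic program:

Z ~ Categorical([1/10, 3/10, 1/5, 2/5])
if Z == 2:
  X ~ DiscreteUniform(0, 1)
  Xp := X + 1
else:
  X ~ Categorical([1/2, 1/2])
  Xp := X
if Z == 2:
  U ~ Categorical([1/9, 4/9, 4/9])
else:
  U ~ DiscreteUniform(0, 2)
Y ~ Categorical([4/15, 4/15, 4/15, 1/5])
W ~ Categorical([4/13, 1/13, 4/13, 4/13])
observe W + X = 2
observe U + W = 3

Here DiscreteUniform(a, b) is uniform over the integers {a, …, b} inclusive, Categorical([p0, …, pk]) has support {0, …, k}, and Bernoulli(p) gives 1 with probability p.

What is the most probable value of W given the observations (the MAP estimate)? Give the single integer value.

argmax_v P(W = v | obs) = 2

Enumerate traces; 32 have nonzero weight after conditioning:
  (Z=0, X=0, U=1, Y=0, W=2) weight 4/2925
  (Z=0, X=0, U=1, Y=1, W=2) weight 4/2925
  (Z=0, X=0, U=1, Y=2, W=2) weight 4/2925
  (Z=0, X=0, U=1, Y=3, W=2) weight 1/975
  (Z=0, X=1, U=2, Y=0, W=1) weight 1/2925
  (Z=0, X=1, U=2, Y=1, W=1) weight 1/2925
  (Z=0, X=1, U=2, Y=2, W=1) weight 1/2925
  (Z=0, X=1, U=2, Y=3, W=1) weight 1/3900
  … 24 more
Group by W:
  weight(W=1) = 8/585
  weight(W=2) = 32/585
Total weight = 8/585 + 32/585 = 8/117
P(W=1 | obs) = 8/585 / 8/117 = 1/5
P(W=2 | obs) = 32/585 / 8/117 = 4/5
argmax = 2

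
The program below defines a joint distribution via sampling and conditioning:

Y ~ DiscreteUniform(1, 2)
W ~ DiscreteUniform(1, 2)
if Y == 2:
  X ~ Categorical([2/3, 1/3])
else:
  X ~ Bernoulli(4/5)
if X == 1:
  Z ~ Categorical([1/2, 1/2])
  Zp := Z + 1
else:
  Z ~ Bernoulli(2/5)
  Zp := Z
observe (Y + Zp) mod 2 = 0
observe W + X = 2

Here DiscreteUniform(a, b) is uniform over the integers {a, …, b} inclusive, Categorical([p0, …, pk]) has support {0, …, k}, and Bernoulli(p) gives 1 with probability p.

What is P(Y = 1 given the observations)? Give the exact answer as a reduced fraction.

P(Y = 1 | obs) = 72/157

Enumerate traces; 4 have nonzero weight after conditioning:
  (Y=1, W=1, X=1, Z=0) weight 1/10
  (Y=1, W=2, X=0, Z=1) weight 1/50
  (Y=2, W=1, X=1, Z=1) weight 1/24
  (Y=2, W=2, X=0, Z=0) weight 1/10
Group by Y:
  weight(Y=1) = 3/25
  weight(Y=2) = 17/120
Total weight = 3/25 + 17/120 = 157/600
P(Y=1 | obs) = 3/25 / 157/600 = 72/157
P(Y=2 | obs) = 17/120 / 157/600 = 85/157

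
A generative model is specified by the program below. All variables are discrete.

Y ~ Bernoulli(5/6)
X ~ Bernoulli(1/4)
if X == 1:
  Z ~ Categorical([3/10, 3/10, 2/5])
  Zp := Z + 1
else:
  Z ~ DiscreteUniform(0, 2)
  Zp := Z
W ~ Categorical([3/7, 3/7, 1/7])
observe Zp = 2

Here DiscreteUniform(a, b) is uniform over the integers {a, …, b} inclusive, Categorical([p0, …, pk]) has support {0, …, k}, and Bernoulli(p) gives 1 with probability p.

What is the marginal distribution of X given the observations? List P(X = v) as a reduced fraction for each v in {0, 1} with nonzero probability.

P(X=0) = 10/13, P(X=1) = 3/13

Enumerate traces; 12 have nonzero weight after conditioning:
  (Y=0, X=0, Z=2, W=0) weight 1/56
  (Y=0, X=0, Z=2, W=1) weight 1/56
  (Y=0, X=0, Z=2, W=2) weight 1/168
  (Y=0, X=1, Z=1, W=0) weight 3/560
  (Y=0, X=1, Z=1, W=1) weight 3/560
  (Y=0, X=1, Z=1, W=2) weight 1/560
  (Y=1, X=0, Z=2, W=0) weight 5/56
  (Y=1, X=0, Z=2, W=1) weight 5/56
  … 4 more
Group by X:
  weight(X=0) = 1/4
  weight(X=1) = 3/40
Total weight = 1/4 + 3/40 = 13/40
P(X=0 | obs) = 1/4 / 13/40 = 10/13
P(X=1 | obs) = 3/40 / 13/40 = 3/13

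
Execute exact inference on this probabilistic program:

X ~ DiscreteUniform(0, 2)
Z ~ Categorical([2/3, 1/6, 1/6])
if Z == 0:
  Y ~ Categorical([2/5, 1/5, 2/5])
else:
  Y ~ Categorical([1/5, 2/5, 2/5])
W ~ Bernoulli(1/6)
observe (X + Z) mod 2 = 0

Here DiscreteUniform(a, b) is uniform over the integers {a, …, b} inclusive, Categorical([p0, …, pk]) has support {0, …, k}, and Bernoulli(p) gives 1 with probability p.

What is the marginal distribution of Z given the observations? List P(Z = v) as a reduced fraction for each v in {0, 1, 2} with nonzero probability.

P(Z=0) = 8/11, P(Z=1) = 1/11, P(Z=2) = 2/11

Enumerate traces; 30 have nonzero weight after conditioning:
  (X=0, Z=0, Y=0, W=0) weight 2/27
  (X=0, Z=0, Y=0, W=1) weight 2/135
  (X=0, Z=0, Y=1, W=0) weight 1/27
  (X=0, Z=0, Y=1, W=1) weight 1/135
  (X=0, Z=0, Y=2, W=0) weight 2/27
  (X=0, Z=0, Y=2, W=1) weight 2/135
  (X=0, Z=2, Y=0, W=0) weight 1/108
  (X=0, Z=2, Y=0, W=1) weight 1/540
  (X=1, Z=1, Y=0, W=0) weight 1/108
  … 21 more
Group by Z:
  weight(Z=0) = 4/9
  weight(Z=1) = 1/18
  weight(Z=2) = 1/9
Total weight = 4/9 + 1/18 + 1/9 = 11/18
P(Z=0 | obs) = 4/9 / 11/18 = 8/11
P(Z=1 | obs) = 1/18 / 11/18 = 1/11
P(Z=2 | obs) = 1/9 / 11/18 = 2/11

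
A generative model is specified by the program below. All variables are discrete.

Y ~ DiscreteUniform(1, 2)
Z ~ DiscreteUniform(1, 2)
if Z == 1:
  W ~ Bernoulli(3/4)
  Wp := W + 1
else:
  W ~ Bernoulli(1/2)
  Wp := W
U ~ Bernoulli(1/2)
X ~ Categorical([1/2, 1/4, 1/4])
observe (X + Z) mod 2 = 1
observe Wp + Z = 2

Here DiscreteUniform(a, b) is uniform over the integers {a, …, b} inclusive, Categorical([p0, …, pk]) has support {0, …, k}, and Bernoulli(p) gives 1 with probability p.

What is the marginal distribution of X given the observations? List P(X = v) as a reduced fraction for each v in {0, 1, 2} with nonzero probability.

Enumerate traces; 12 have nonzero weight after conditioning:
  (Y=1, Z=1, W=0, U=0, X=0) weight 1/64
  (Y=1, Z=1, W=0, U=0, X=2) weight 1/128
  (Y=1, Z=1, W=0, U=1, X=0) weight 1/64
  (Y=1, Z=1, W=0, U=1, X=2) weight 1/128
  (Y=1, Z=2, W=0, U=0, X=1) weight 1/64
  (Y=1, Z=2, W=0, U=1, X=1) weight 1/64
  (Y=2, Z=1, W=0, U=0, X=0) weight 1/64
  (Y=2, Z=1, W=0, U=0, X=2) weight 1/128
  … 4 more
Group by X:
  weight(X=0) = 1/16
  weight(X=1) = 1/16
  weight(X=2) = 1/32
Total weight = 1/16 + 1/16 + 1/32 = 5/32
P(X=0 | obs) = 1/16 / 5/32 = 2/5
P(X=1 | obs) = 1/16 / 5/32 = 2/5
P(X=2 | obs) = 1/32 / 5/32 = 1/5

P(X=0) = 2/5, P(X=1) = 2/5, P(X=2) = 1/5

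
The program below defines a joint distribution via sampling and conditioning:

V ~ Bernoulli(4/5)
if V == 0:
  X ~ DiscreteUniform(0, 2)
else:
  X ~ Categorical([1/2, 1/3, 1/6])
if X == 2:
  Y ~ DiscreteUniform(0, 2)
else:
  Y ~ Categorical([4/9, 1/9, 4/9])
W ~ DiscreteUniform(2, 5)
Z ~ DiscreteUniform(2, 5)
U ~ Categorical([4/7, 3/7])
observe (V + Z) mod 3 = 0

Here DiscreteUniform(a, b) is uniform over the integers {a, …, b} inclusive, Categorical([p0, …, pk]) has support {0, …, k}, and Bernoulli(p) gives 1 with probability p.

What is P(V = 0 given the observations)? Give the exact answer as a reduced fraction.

Enumerate traces; 216 have nonzero weight after conditioning:
  (V=0, X=0, Y=0, W=2, Z=3, U=0) weight 1/945
  (V=0, X=0, Y=0, W=2, Z=3, U=1) weight 1/1260
  (V=0, X=0, Y=0, W=3, Z=3, U=0) weight 1/945
  (V=0, X=0, Y=0, W=3, Z=3, U=1) weight 1/1260
  (V=0, X=0, Y=0, W=4, Z=3, U=0) weight 1/945
  (V=0, X=0, Y=0, W=4, Z=3, U=1) weight 1/1260
  (V=0, X=0, Y=0, W=5, Z=3, U=0) weight 1/945
  (V=0, X=0, Y=0, W=5, Z=3, U=1) weight 1/1260
  (V=1, X=0, Y=0, W=2, Z=2, U=0) weight 2/315
  … 207 more
Group by V:
  weight(V=0) = 1/20
  weight(V=1) = 2/5
Total weight = 1/20 + 2/5 = 9/20
P(V=0 | obs) = 1/20 / 9/20 = 1/9
P(V=1 | obs) = 2/5 / 9/20 = 8/9

P(V = 0 | obs) = 1/9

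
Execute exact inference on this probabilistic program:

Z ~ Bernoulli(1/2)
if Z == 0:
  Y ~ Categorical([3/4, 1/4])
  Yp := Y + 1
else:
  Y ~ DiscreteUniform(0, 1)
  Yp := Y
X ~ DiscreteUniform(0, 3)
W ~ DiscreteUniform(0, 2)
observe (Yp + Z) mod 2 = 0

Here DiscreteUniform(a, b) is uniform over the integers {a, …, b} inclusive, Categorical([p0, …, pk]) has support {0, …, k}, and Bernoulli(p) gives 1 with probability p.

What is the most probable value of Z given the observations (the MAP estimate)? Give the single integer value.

argmax_v P(Z = v | obs) = 1

Enumerate traces; 24 have nonzero weight after conditioning:
  (Z=0, Y=1, X=0, W=0) weight 1/96
  (Z=0, Y=1, X=0, W=1) weight 1/96
  (Z=0, Y=1, X=0, W=2) weight 1/96
  (Z=0, Y=1, X=1, W=0) weight 1/96
  (Z=0, Y=1, X=1, W=1) weight 1/96
  (Z=0, Y=1, X=1, W=2) weight 1/96
  (Z=0, Y=1, X=2, W=0) weight 1/96
  (Z=0, Y=1, X=2, W=1) weight 1/96
  (Z=1, Y=1, X=0, W=0) weight 1/48
  … 15 more
Group by Z:
  weight(Z=0) = 1/8
  weight(Z=1) = 1/4
Total weight = 1/8 + 1/4 = 3/8
P(Z=0 | obs) = 1/8 / 3/8 = 1/3
P(Z=1 | obs) = 1/4 / 3/8 = 2/3
argmax = 1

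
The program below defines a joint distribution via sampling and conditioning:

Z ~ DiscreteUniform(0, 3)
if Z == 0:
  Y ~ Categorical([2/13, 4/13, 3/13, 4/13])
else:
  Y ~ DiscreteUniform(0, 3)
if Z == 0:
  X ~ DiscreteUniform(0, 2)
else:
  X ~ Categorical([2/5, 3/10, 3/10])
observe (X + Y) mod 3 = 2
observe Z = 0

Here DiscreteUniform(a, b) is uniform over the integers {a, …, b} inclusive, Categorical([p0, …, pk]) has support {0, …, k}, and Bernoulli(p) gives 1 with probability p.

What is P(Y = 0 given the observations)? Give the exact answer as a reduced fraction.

P(Y = 0 | obs) = 2/13

Enumerate traces; 4 have nonzero weight after conditioning:
  (Z=0, Y=0, X=2) weight 1/78
  (Z=0, Y=1, X=1) weight 1/39
  (Z=0, Y=2, X=0) weight 1/52
  (Z=0, Y=3, X=2) weight 1/39
Group by Y:
  weight(Y=0) = 1/78
  weight(Y=1) = 1/39
  weight(Y=2) = 1/52
  weight(Y=3) = 1/39
Total weight = 1/78 + 1/39 + 1/52 + 1/39 = 1/12
P(Y=0 | obs) = 1/78 / 1/12 = 2/13
P(Y=1 | obs) = 1/39 / 1/12 = 4/13
P(Y=2 | obs) = 1/52 / 1/12 = 3/13
P(Y=3 | obs) = 1/39 / 1/12 = 4/13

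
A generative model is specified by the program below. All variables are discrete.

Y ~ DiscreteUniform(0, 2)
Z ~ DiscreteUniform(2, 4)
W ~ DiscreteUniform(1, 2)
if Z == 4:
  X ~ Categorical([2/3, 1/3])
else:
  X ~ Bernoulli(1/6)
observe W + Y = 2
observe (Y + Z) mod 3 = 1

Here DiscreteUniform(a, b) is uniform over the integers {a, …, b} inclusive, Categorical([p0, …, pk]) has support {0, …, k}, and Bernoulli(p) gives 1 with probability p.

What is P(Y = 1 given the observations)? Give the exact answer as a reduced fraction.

Enumerate traces; 4 have nonzero weight after conditioning:
  (Y=0, Z=4, W=2, X=0) weight 1/27
  (Y=0, Z=4, W=2, X=1) weight 1/54
  (Y=1, Z=3, W=1, X=0) weight 5/108
  (Y=1, Z=3, W=1, X=1) weight 1/108
Group by Y:
  weight(Y=0) = 1/18
  weight(Y=1) = 1/18
Total weight = 1/18 + 1/18 = 1/9
P(Y=0 | obs) = 1/18 / 1/9 = 1/2
P(Y=1 | obs) = 1/18 / 1/9 = 1/2

P(Y = 1 | obs) = 1/2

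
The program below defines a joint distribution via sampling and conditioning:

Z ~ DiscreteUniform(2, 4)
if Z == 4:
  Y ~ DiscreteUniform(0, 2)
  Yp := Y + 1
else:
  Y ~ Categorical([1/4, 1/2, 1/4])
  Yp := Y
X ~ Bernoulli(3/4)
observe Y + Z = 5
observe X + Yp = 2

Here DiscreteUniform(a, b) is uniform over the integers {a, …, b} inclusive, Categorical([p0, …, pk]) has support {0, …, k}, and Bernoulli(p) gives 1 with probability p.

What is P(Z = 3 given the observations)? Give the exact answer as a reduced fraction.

Enumerate traces; 2 have nonzero weight after conditioning:
  (Z=3, Y=2, X=0) weight 1/48
  (Z=4, Y=1, X=0) weight 1/36
Group by Z:
  weight(Z=3) = 1/48
  weight(Z=4) = 1/36
Total weight = 1/48 + 1/36 = 7/144
P(Z=3 | obs) = 1/48 / 7/144 = 3/7
P(Z=4 | obs) = 1/36 / 7/144 = 4/7

P(Z = 3 | obs) = 3/7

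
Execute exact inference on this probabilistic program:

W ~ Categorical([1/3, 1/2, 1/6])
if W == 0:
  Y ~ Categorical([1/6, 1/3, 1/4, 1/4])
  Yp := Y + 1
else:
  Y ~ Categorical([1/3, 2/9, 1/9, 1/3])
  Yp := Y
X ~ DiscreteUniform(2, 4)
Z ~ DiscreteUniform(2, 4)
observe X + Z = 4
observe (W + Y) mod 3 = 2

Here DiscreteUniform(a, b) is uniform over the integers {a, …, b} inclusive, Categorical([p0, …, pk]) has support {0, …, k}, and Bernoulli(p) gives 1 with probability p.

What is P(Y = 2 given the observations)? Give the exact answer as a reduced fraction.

Enumerate traces; 4 have nonzero weight after conditioning:
  (W=0, Y=2, X=2, Z=2) weight 1/108
  (W=1, Y=1, X=2, Z=2) weight 1/81
  (W=2, Y=0, X=2, Z=2) weight 1/162
  (W=2, Y=3, X=2, Z=2) weight 1/162
Group by Y:
  weight(Y=0) = 1/162
  weight(Y=1) = 1/81
  weight(Y=2) = 1/108
  weight(Y=3) = 1/162
Total weight = 1/162 + 1/81 + 1/108 + 1/162 = 11/324
P(Y=0 | obs) = 1/162 / 11/324 = 2/11
P(Y=1 | obs) = 1/81 / 11/324 = 4/11
P(Y=2 | obs) = 1/108 / 11/324 = 3/11
P(Y=3 | obs) = 1/162 / 11/324 = 2/11

P(Y = 2 | obs) = 3/11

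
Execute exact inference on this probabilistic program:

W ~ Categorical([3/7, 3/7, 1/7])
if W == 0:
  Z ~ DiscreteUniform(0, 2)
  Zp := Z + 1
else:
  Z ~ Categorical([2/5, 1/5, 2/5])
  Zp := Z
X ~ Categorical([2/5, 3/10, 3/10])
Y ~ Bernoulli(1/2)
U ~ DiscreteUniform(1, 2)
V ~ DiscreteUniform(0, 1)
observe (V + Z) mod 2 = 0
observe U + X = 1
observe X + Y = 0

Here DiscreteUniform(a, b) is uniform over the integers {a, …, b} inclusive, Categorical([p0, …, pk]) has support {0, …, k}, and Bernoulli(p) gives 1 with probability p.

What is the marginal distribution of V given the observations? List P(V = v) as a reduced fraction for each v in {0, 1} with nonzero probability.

P(V=0) = 26/35, P(V=1) = 9/35

Enumerate traces; 9 have nonzero weight after conditioning:
  (W=0, Z=0, X=0, Y=0, U=1, V=0) weight 1/140
  (W=0, Z=1, X=0, Y=0, U=1, V=1) weight 1/140
  (W=0, Z=2, X=0, Y=0, U=1, V=0) weight 1/140
  (W=1, Z=0, X=0, Y=0, U=1, V=0) weight 3/350
  (W=1, Z=1, X=0, Y=0, U=1, V=1) weight 3/700
  (W=1, Z=2, X=0, Y=0, U=1, V=0) weight 3/350
  (W=2, Z=0, X=0, Y=0, U=1, V=0) weight 1/350
  (W=2, Z=1, X=0, Y=0, U=1, V=1) weight 1/700
  … 1 more
Group by V:
  weight(V=0) = 13/350
  weight(V=1) = 9/700
Total weight = 13/350 + 9/700 = 1/20
P(V=0 | obs) = 13/350 / 1/20 = 26/35
P(V=1 | obs) = 9/700 / 1/20 = 9/35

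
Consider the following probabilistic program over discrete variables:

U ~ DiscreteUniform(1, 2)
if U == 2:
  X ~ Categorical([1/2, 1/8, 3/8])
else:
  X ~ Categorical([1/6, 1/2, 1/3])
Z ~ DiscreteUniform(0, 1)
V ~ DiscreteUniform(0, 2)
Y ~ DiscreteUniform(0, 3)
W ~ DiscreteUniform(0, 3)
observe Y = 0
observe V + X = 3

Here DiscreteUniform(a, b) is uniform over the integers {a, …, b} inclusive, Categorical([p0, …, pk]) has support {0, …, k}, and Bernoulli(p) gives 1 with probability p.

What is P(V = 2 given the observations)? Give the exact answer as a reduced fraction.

Enumerate traces; 32 have nonzero weight after conditioning:
  (U=1, X=1, Z=0, V=2, Y=0, W=0) weight 1/384
  (U=1, X=1, Z=0, V=2, Y=0, W=1) weight 1/384
  (U=1, X=1, Z=0, V=2, Y=0, W=2) weight 1/384
  (U=1, X=1, Z=0, V=2, Y=0, W=3) weight 1/384
  (U=1, X=1, Z=1, V=2, Y=0, W=0) weight 1/384
  (U=1, X=1, Z=1, V=2, Y=0, W=1) weight 1/384
  (U=1, X=1, Z=1, V=2, Y=0, W=2) weight 1/384
  (U=1, X=1, Z=1, V=2, Y=0, W=3) weight 1/384
  (U=1, X=2, Z=0, V=1, Y=0, W=0) weight 1/576
  … 23 more
Group by V:
  weight(V=1) = 17/576
  weight(V=2) = 5/192
Total weight = 17/576 + 5/192 = 1/18
P(V=1 | obs) = 17/576 / 1/18 = 17/32
P(V=2 | obs) = 5/192 / 1/18 = 15/32

P(V = 2 | obs) = 15/32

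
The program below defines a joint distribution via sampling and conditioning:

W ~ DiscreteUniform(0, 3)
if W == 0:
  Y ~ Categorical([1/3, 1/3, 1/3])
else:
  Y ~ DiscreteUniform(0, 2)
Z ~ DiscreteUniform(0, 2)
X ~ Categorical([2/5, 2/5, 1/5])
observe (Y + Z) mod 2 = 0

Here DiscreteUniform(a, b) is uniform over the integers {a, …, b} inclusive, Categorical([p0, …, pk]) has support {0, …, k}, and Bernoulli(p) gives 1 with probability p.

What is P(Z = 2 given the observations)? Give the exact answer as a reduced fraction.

Enumerate traces; 60 have nonzero weight after conditioning:
  (W=0, Y=0, Z=0, X=0) weight 1/90
  (W=0, Y=0, Z=0, X=1) weight 1/90
  (W=0, Y=0, Z=0, X=2) weight 1/180
  (W=0, Y=0, Z=2, X=0) weight 1/90
  (W=0, Y=0, Z=2, X=1) weight 1/90
  (W=0, Y=0, Z=2, X=2) weight 1/180
  (W=0, Y=1, Z=1, X=0) weight 1/90
  (W=0, Y=1, Z=1, X=1) weight 1/90
  … 52 more
Group by Z:
  weight(Z=0) = 2/9
  weight(Z=1) = 1/9
  weight(Z=2) = 2/9
Total weight = 2/9 + 1/9 + 2/9 = 5/9
P(Z=0 | obs) = 2/9 / 5/9 = 2/5
P(Z=1 | obs) = 1/9 / 5/9 = 1/5
P(Z=2 | obs) = 2/9 / 5/9 = 2/5

P(Z = 2 | obs) = 2/5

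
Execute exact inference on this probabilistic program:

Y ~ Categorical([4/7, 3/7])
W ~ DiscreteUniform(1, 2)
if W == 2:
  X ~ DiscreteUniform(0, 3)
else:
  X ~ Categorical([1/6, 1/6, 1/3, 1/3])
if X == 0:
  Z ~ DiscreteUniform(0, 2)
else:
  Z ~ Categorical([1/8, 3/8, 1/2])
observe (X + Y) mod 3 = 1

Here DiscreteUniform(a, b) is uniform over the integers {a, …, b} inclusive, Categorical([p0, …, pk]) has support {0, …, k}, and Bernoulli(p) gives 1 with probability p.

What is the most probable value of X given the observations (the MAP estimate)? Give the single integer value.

argmax_v P(X = v | obs) = 3

Enumerate traces; 18 have nonzero weight after conditioning:
  (Y=0, W=1, X=1, Z=0) weight 1/168
  (Y=0, W=1, X=1, Z=1) weight 1/56
  (Y=0, W=1, X=1, Z=2) weight 1/42
  (Y=0, W=2, X=1, Z=0) weight 1/112
  (Y=0, W=2, X=1, Z=1) weight 3/112
  (Y=0, W=2, X=1, Z=2) weight 1/28
  (Y=1, W=1, X=0, Z=0) weight 1/84
  (Y=1, W=1, X=0, Z=1) weight 1/84
  (Y=1, W=1, X=3, Z=0) weight 1/112
  … 9 more
Group by X:
  weight(X=0) = 5/56
  weight(X=1) = 5/42
  weight(X=3) = 1/8
Total weight = 5/56 + 5/42 + 1/8 = 1/3
P(X=0 | obs) = 5/56 / 1/3 = 15/56
P(X=1 | obs) = 5/42 / 1/3 = 5/14
P(X=3 | obs) = 1/8 / 1/3 = 3/8
argmax = 3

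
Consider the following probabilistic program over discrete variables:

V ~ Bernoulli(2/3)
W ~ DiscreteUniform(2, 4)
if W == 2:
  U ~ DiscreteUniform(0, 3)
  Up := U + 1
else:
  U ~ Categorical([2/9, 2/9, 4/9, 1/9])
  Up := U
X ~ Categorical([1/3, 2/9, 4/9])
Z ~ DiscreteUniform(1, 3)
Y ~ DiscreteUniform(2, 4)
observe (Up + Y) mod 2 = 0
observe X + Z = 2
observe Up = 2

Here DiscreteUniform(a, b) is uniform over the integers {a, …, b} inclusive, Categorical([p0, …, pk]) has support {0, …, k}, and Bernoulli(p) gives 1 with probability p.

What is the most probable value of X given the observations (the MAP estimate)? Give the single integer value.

Enumerate traces; 24 have nonzero weight after conditioning:
  (V=0, W=2, U=1, X=0, Z=2, Y=2) weight 1/972
  (V=0, W=2, U=1, X=0, Z=2, Y=4) weight 1/972
  (V=0, W=2, U=1, X=1, Z=1, Y=2) weight 1/1458
  (V=0, W=2, U=1, X=1, Z=1, Y=4) weight 1/1458
  (V=0, W=3, U=2, X=0, Z=2, Y=2) weight 4/2187
  (V=0, W=3, U=2, X=0, Z=2, Y=4) weight 4/2187
  (V=0, W=3, U=2, X=1, Z=1, Y=2) weight 8/6561
  (V=0, W=3, U=2, X=1, Z=1, Y=4) weight 8/6561
  … 16 more
Group by X:
  weight(X=0) = 41/1458
  weight(X=1) = 41/2187
Total weight = 41/1458 + 41/2187 = 205/4374
P(X=0 | obs) = 41/1458 / 205/4374 = 3/5
P(X=1 | obs) = 41/2187 / 205/4374 = 2/5
argmax = 0

argmax_v P(X = v | obs) = 0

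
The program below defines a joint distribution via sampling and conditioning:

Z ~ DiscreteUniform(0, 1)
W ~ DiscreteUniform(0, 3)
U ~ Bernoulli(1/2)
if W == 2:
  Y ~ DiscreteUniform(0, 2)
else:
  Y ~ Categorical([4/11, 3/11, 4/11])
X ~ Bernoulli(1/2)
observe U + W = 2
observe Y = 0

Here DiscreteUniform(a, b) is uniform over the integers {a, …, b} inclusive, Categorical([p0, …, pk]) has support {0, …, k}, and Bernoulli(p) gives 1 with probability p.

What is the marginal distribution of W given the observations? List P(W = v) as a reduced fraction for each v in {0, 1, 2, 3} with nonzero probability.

Enumerate traces; 8 have nonzero weight after conditioning:
  (Z=0, W=1, U=1, Y=0, X=0) weight 1/88
  (Z=0, W=1, U=1, Y=0, X=1) weight 1/88
  (Z=0, W=2, U=0, Y=0, X=0) weight 1/96
  (Z=0, W=2, U=0, Y=0, X=1) weight 1/96
  (Z=1, W=1, U=1, Y=0, X=0) weight 1/88
  (Z=1, W=1, U=1, Y=0, X=1) weight 1/88
  (Z=1, W=2, U=0, Y=0, X=0) weight 1/96
  (Z=1, W=2, U=0, Y=0, X=1) weight 1/96
Group by W:
  weight(W=1) = 1/22
  weight(W=2) = 1/24
Total weight = 1/22 + 1/24 = 23/264
P(W=1 | obs) = 1/22 / 23/264 = 12/23
P(W=2 | obs) = 1/24 / 23/264 = 11/23

P(W=1) = 12/23, P(W=2) = 11/23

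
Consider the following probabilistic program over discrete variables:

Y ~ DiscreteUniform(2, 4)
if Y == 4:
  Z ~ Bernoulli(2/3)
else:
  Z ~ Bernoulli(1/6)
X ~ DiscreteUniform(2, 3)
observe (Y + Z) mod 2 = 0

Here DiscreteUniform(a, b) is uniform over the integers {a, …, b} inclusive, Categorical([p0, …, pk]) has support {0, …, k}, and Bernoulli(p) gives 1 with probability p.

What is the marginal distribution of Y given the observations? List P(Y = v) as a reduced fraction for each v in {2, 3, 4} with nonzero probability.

P(Y=2) = 5/8, P(Y=3) = 1/8, P(Y=4) = 1/4

Enumerate traces; 6 have nonzero weight after conditioning:
  (Y=2, Z=0, X=2) weight 5/36
  (Y=2, Z=0, X=3) weight 5/36
  (Y=3, Z=1, X=2) weight 1/36
  (Y=3, Z=1, X=3) weight 1/36
  (Y=4, Z=0, X=2) weight 1/18
  (Y=4, Z=0, X=3) weight 1/18
Group by Y:
  weight(Y=2) = 5/18
  weight(Y=3) = 1/18
  weight(Y=4) = 1/9
Total weight = 5/18 + 1/18 + 1/9 = 4/9
P(Y=2 | obs) = 5/18 / 4/9 = 5/8
P(Y=3 | obs) = 1/18 / 4/9 = 1/8
P(Y=4 | obs) = 1/9 / 4/9 = 1/4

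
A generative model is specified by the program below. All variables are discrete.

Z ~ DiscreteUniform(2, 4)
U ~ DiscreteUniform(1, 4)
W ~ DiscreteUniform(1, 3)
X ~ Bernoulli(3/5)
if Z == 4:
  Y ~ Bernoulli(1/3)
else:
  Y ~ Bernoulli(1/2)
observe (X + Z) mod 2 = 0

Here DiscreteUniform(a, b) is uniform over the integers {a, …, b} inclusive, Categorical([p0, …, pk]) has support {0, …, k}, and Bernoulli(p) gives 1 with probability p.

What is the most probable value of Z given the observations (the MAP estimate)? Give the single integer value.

argmax_v P(Z = v | obs) = 3

Enumerate traces; 72 have nonzero weight after conditioning:
  (Z=2, U=1, W=1, X=0, Y=0) weight 1/180
  (Z=2, U=1, W=1, X=0, Y=1) weight 1/180
  (Z=2, U=1, W=2, X=0, Y=0) weight 1/180
  (Z=2, U=1, W=2, X=0, Y=1) weight 1/180
  (Z=2, U=1, W=3, X=0, Y=0) weight 1/180
  (Z=2, U=1, W=3, X=0, Y=1) weight 1/180
  (Z=2, U=2, W=1, X=0, Y=0) weight 1/180
  (Z=2, U=2, W=1, X=0, Y=1) weight 1/180
  (Z=3, U=1, W=1, X=1, Y=0) weight 1/120
  (Z=4, U=1, W=1, X=0, Y=0) weight 1/135
  … 62 more
Group by Z:
  weight(Z=2) = 2/15
  weight(Z=3) = 1/5
  weight(Z=4) = 2/15
Total weight = 2/15 + 1/5 + 2/15 = 7/15
P(Z=2 | obs) = 2/15 / 7/15 = 2/7
P(Z=3 | obs) = 1/5 / 7/15 = 3/7
P(Z=4 | obs) = 2/15 / 7/15 = 2/7
argmax = 3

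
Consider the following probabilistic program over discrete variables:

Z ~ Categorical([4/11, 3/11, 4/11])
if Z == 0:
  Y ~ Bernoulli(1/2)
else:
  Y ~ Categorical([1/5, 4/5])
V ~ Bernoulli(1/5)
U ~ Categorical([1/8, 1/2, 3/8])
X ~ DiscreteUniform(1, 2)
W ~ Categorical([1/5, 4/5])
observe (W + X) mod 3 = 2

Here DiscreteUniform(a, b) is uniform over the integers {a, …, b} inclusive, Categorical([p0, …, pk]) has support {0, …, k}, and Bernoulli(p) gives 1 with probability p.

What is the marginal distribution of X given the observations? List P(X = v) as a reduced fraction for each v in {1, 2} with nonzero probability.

P(X=1) = 4/5, P(X=2) = 1/5

Enumerate traces; 72 have nonzero weight after conditioning:
  (Z=0, Y=0, V=0, U=0, X=1, W=1) weight 2/275
  (Z=0, Y=0, V=0, U=0, X=2, W=0) weight 1/550
  (Z=0, Y=0, V=0, U=1, X=1, W=1) weight 8/275
  (Z=0, Y=0, V=0, U=1, X=2, W=0) weight 2/275
  (Z=0, Y=0, V=0, U=2, X=1, W=1) weight 6/275
  (Z=0, Y=0, V=0, U=2, X=2, W=0) weight 3/550
  (Z=0, Y=0, V=1, U=0, X=1, W=1) weight 1/550
  (Z=0, Y=0, V=1, U=0, X=2, W=0) weight 1/2200
  … 64 more
Group by X:
  weight(X=1) = 2/5
  weight(X=2) = 1/10
Total weight = 2/5 + 1/10 = 1/2
P(X=1 | obs) = 2/5 / 1/2 = 4/5
P(X=2 | obs) = 1/10 / 1/2 = 1/5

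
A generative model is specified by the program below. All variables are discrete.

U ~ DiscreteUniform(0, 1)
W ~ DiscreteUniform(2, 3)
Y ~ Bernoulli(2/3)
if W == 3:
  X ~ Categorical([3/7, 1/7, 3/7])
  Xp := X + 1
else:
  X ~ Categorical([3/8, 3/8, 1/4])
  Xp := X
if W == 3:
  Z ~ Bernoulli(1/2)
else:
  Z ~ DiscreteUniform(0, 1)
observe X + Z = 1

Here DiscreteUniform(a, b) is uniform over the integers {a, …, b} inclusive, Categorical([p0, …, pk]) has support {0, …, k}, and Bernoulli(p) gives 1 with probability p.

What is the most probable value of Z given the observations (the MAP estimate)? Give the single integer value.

Enumerate traces; 16 have nonzero weight after conditioning:
  (U=0, W=2, Y=0, X=0, Z=1) weight 1/64
  (U=0, W=2, Y=0, X=1, Z=0) weight 1/64
  (U=0, W=2, Y=1, X=0, Z=1) weight 1/32
  (U=0, W=2, Y=1, X=1, Z=0) weight 1/32
  (U=0, W=3, Y=0, X=0, Z=1) weight 1/56
  (U=0, W=3, Y=0, X=1, Z=0) weight 1/168
  (U=0, W=3, Y=1, X=0, Z=1) weight 1/28
  (U=0, W=3, Y=1, X=1, Z=0) weight 1/84
  … 8 more
Group by Z:
  weight(Z=0) = 29/224
  weight(Z=1) = 45/224
Total weight = 29/224 + 45/224 = 37/112
P(Z=0 | obs) = 29/224 / 37/112 = 29/74
P(Z=1 | obs) = 45/224 / 37/112 = 45/74
argmax = 1

argmax_v P(Z = v | obs) = 1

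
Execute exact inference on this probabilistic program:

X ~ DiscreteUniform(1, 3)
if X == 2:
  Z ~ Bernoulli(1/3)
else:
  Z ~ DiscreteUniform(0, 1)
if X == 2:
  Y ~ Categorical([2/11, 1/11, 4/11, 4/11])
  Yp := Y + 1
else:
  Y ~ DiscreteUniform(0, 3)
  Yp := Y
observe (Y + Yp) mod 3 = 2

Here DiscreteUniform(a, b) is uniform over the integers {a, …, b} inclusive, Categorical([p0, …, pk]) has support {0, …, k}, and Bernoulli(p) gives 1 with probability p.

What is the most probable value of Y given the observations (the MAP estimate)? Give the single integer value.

argmax_v P(Y = v | obs) = 1

Enumerate traces; 6 have nonzero weight after conditioning:
  (X=1, Z=0, Y=1) weight 1/24
  (X=1, Z=1, Y=1) weight 1/24
  (X=2, Z=0, Y=2) weight 8/99
  (X=2, Z=1, Y=2) weight 4/99
  (X=3, Z=0, Y=1) weight 1/24
  (X=3, Z=1, Y=1) weight 1/24
Group by Y:
  weight(Y=1) = 1/6
  weight(Y=2) = 4/33
Total weight = 1/6 + 4/33 = 19/66
P(Y=1 | obs) = 1/6 / 19/66 = 11/19
P(Y=2 | obs) = 4/33 / 19/66 = 8/19
argmax = 1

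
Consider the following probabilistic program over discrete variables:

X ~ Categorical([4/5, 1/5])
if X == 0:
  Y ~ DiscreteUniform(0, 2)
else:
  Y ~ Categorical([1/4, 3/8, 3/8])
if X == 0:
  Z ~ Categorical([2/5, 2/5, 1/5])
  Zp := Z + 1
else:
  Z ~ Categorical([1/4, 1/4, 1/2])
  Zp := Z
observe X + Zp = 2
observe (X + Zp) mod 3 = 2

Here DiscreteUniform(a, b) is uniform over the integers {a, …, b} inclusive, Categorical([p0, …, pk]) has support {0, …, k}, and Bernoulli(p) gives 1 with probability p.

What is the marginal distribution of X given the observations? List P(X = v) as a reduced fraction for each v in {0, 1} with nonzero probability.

Enumerate traces; 6 have nonzero weight after conditioning:
  (X=0, Y=0, Z=1) weight 8/75
  (X=0, Y=1, Z=1) weight 8/75
  (X=0, Y=2, Z=1) weight 8/75
  (X=1, Y=0, Z=1) weight 1/80
  (X=1, Y=1, Z=1) weight 3/160
  (X=1, Y=2, Z=1) weight 3/160
Group by X:
  weight(X=0) = 8/25
  weight(X=1) = 1/20
Total weight = 8/25 + 1/20 = 37/100
P(X=0 | obs) = 8/25 / 37/100 = 32/37
P(X=1 | obs) = 1/20 / 37/100 = 5/37

P(X=0) = 32/37, P(X=1) = 5/37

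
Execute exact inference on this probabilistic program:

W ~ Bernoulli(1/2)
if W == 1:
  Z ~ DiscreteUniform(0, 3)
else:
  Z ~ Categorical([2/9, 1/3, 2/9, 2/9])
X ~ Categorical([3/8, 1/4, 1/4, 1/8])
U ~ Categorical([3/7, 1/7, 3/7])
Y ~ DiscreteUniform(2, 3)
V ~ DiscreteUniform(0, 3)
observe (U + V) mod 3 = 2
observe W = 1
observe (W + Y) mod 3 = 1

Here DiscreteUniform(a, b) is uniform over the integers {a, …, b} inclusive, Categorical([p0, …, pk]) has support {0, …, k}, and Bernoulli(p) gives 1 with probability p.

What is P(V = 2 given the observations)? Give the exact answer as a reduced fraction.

P(V = 2 | obs) = 3/10

Enumerate traces; 64 have nonzero weight after conditioning:
  (W=1, Z=0, X=0, U=0, Y=3, V=2) weight 9/3584
  (W=1, Z=0, X=0, U=1, Y=3, V=1) weight 3/3584
  (W=1, Z=0, X=0, U=2, Y=3, V=0) weight 9/3584
  (W=1, Z=0, X=0, U=2, Y=3, V=3) weight 9/3584
  (W=1, Z=0, X=1, U=0, Y=3, V=2) weight 3/1792
  (W=1, Z=0, X=1, U=1, Y=3, V=1) weight 1/1792
  (W=1, Z=0, X=1, U=2, Y=3, V=0) weight 3/1792
  (W=1, Z=0, X=1, U=2, Y=3, V=3) weight 3/1792
  … 56 more
Group by V:
  weight(V=0) = 3/112
  weight(V=1) = 1/112
  weight(V=2) = 3/112
  weight(V=3) = 3/112
Total weight = 3/112 + 1/112 + 3/112 + 3/112 = 5/56
P(V=0 | obs) = 3/112 / 5/56 = 3/10
P(V=1 | obs) = 1/112 / 5/56 = 1/10
P(V=2 | obs) = 3/112 / 5/56 = 3/10
P(V=3 | obs) = 3/112 / 5/56 = 3/10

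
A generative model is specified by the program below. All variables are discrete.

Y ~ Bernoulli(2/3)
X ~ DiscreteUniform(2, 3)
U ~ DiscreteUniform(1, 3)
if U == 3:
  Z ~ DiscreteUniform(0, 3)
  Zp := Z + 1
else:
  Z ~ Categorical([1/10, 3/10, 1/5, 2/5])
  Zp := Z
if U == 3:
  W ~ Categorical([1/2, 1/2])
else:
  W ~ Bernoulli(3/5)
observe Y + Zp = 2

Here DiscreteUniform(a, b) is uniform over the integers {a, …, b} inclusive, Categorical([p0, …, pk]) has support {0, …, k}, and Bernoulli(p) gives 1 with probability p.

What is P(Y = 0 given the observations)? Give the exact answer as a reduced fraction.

Enumerate traces; 24 have nonzero weight after conditioning:
  (Y=0, X=2, U=1, Z=2, W=0) weight 1/225
  (Y=0, X=2, U=1, Z=2, W=1) weight 1/150
  (Y=0, X=2, U=2, Z=2, W=0) weight 1/225
  (Y=0, X=2, U=2, Z=2, W=1) weight 1/150
  (Y=0, X=2, U=3, Z=1, W=0) weight 1/144
  (Y=0, X=2, U=3, Z=1, W=1) weight 1/144
  (Y=0, X=3, U=1, Z=2, W=0) weight 1/225
  (Y=0, X=3, U=1, Z=2, W=1) weight 1/150
  (Y=1, X=2, U=1, Z=1, W=0) weight 1/75
  … 15 more
Group by Y:
  weight(Y=0) = 13/180
  weight(Y=1) = 17/90
Total weight = 13/180 + 17/90 = 47/180
P(Y=0 | obs) = 13/180 / 47/180 = 13/47
P(Y=1 | obs) = 17/90 / 47/180 = 34/47

P(Y = 0 | obs) = 13/47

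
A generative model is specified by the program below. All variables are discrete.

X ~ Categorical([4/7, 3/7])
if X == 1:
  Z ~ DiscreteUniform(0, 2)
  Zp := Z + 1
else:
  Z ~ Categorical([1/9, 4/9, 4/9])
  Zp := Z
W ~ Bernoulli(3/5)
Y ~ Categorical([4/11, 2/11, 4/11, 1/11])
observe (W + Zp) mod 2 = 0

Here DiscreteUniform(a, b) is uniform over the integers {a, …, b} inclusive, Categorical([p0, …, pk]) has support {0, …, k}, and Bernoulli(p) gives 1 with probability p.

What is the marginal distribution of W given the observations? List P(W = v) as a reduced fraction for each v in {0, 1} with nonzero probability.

Enumerate traces; 24 have nonzero weight after conditioning:
  (X=0, Z=0, W=0, Y=0) weight 32/3465
  (X=0, Z=0, W=0, Y=1) weight 16/3465
  (X=0, Z=0, W=0, Y=2) weight 32/3465
  (X=0, Z=0, W=0, Y=3) weight 8/3465
  (X=0, Z=1, W=1, Y=0) weight 64/1155
  (X=0, Z=1, W=1, Y=1) weight 32/1155
  (X=0, Z=1, W=1, Y=2) weight 64/1155
  (X=0, Z=1, W=1, Y=3) weight 16/1155
  … 16 more
Group by W:
  weight(W=0) = 58/315
  weight(W=1) = 34/105
Total weight = 58/315 + 34/105 = 32/63
P(W=0 | obs) = 58/315 / 32/63 = 29/80
P(W=1 | obs) = 34/105 / 32/63 = 51/80

P(W=0) = 29/80, P(W=1) = 51/80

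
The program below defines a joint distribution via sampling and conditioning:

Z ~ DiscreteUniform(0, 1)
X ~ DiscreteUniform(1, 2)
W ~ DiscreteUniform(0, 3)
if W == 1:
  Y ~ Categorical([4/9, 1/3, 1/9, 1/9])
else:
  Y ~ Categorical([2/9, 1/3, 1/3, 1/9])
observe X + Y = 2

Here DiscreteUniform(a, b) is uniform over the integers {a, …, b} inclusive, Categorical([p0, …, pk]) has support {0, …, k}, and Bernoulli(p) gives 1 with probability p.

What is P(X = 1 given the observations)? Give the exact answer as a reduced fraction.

P(X = 1 | obs) = 6/11

Enumerate traces; 16 have nonzero weight after conditioning:
  (Z=0, X=1, W=0, Y=1) weight 1/48
  (Z=0, X=1, W=1, Y=1) weight 1/48
  (Z=0, X=1, W=2, Y=1) weight 1/48
  (Z=0, X=1, W=3, Y=1) weight 1/48
  (Z=0, X=2, W=0, Y=0) weight 1/72
  (Z=0, X=2, W=1, Y=0) weight 1/36
  (Z=0, X=2, W=2, Y=0) weight 1/72
  (Z=0, X=2, W=3, Y=0) weight 1/72
  … 8 more
Group by X:
  weight(X=1) = 1/6
  weight(X=2) = 5/36
Total weight = 1/6 + 5/36 = 11/36
P(X=1 | obs) = 1/6 / 11/36 = 6/11
P(X=2 | obs) = 5/36 / 11/36 = 5/11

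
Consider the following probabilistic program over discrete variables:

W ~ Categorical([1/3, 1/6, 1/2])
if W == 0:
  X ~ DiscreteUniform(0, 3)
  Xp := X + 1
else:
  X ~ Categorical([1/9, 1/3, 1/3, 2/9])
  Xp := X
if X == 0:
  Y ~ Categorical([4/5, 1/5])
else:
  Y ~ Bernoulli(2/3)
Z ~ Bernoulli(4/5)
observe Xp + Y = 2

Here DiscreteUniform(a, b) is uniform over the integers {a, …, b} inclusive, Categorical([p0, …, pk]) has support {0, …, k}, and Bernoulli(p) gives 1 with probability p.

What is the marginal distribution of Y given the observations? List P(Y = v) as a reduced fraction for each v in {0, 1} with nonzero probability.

P(Y=0) = 55/144, P(Y=1) = 89/144

Enumerate traces; 12 have nonzero weight after conditioning:
  (W=0, X=0, Y=1, Z=0) weight 1/300
  (W=0, X=0, Y=1, Z=1) weight 1/75
  (W=0, X=1, Y=0, Z=0) weight 1/180
  (W=0, X=1, Y=0, Z=1) weight 1/45
  (W=1, X=1, Y=1, Z=0) weight 1/135
  (W=1, X=1, Y=1, Z=1) weight 4/135
  (W=1, X=2, Y=0, Z=0) weight 1/270
  (W=1, X=2, Y=0, Z=1) weight 2/135
  … 4 more
Group by Y:
  weight(Y=0) = 11/108
  weight(Y=1) = 89/540
Total weight = 11/108 + 89/540 = 4/15
P(Y=0 | obs) = 11/108 / 4/15 = 55/144
P(Y=1 | obs) = 89/540 / 4/15 = 89/144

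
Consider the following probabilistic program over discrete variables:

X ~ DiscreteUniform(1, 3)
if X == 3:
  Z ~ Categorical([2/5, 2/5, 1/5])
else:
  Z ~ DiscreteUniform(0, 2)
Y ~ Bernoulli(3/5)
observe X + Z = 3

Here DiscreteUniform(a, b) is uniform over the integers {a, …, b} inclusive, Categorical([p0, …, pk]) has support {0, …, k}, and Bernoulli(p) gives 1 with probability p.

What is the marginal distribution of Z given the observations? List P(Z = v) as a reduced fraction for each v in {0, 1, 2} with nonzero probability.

P(Z=0) = 3/8, P(Z=1) = 5/16, P(Z=2) = 5/16

Enumerate traces; 6 have nonzero weight after conditioning:
  (X=1, Z=2, Y=0) weight 2/45
  (X=1, Z=2, Y=1) weight 1/15
  (X=2, Z=1, Y=0) weight 2/45
  (X=2, Z=1, Y=1) weight 1/15
  (X=3, Z=0, Y=0) weight 4/75
  (X=3, Z=0, Y=1) weight 2/25
Group by Z:
  weight(Z=0) = 2/15
  weight(Z=1) = 1/9
  weight(Z=2) = 1/9
Total weight = 2/15 + 1/9 + 1/9 = 16/45
P(Z=0 | obs) = 2/15 / 16/45 = 3/8
P(Z=1 | obs) = 1/9 / 16/45 = 5/16
P(Z=2 | obs) = 1/9 / 16/45 = 5/16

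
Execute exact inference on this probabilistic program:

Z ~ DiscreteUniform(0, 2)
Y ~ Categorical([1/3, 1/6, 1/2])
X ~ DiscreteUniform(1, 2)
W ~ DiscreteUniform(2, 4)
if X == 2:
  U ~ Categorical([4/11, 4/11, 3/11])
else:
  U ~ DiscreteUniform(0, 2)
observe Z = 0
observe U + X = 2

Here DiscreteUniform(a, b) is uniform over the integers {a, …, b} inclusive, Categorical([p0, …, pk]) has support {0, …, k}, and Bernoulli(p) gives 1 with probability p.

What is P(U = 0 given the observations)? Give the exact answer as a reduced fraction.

Enumerate traces; 18 have nonzero weight after conditioning:
  (Z=0, Y=0, X=1, W=2, U=1) weight 1/162
  (Z=0, Y=0, X=1, W=3, U=1) weight 1/162
  (Z=0, Y=0, X=1, W=4, U=1) weight 1/162
  (Z=0, Y=0, X=2, W=2, U=0) weight 2/297
  (Z=0, Y=0, X=2, W=3, U=0) weight 2/297
  (Z=0, Y=0, X=2, W=4, U=0) weight 2/297
  (Z=0, Y=1, X=1, W=2, U=1) weight 1/324
  (Z=0, Y=1, X=1, W=3, U=1) weight 1/324
  … 10 more
Group by U:
  weight(U=0) = 2/33
  weight(U=1) = 1/18
Total weight = 2/33 + 1/18 = 23/198
P(U=0 | obs) = 2/33 / 23/198 = 12/23
P(U=1 | obs) = 1/18 / 23/198 = 11/23

P(U = 0 | obs) = 12/23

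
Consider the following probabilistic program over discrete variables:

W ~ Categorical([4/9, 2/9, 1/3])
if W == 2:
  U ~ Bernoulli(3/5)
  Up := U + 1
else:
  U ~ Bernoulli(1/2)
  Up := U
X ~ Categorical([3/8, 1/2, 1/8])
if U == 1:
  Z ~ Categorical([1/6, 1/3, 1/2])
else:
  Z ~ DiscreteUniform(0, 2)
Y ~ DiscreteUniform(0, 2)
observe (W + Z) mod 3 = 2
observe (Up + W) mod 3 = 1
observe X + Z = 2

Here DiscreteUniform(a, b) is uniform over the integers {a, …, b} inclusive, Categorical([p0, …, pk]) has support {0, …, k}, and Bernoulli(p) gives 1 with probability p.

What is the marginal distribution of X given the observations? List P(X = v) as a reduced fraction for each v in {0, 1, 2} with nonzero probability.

P(X=0) = 90/139, P(X=1) = 40/139, P(X=2) = 9/139

Enumerate traces; 9 have nonzero weight after conditioning:
  (W=0, U=1, X=0, Z=2, Y=0) weight 1/72
  (W=0, U=1, X=0, Z=2, Y=1) weight 1/72
  (W=0, U=1, X=0, Z=2, Y=2) weight 1/72
  (W=1, U=0, X=1, Z=1, Y=0) weight 1/162
  (W=1, U=0, X=1, Z=1, Y=1) weight 1/162
  (W=1, U=0, X=1, Z=1, Y=2) weight 1/162
  (W=2, U=1, X=2, Z=0, Y=0) weight 1/720
  (W=2, U=1, X=2, Z=0, Y=1) weight 1/720
  … 1 more
Group by X:
  weight(X=0) = 1/24
  weight(X=1) = 1/54
  weight(X=2) = 1/240
Total weight = 1/24 + 1/54 + 1/240 = 139/2160
P(X=0 | obs) = 1/24 / 139/2160 = 90/139
P(X=1 | obs) = 1/54 / 139/2160 = 40/139
P(X=2 | obs) = 1/240 / 139/2160 = 9/139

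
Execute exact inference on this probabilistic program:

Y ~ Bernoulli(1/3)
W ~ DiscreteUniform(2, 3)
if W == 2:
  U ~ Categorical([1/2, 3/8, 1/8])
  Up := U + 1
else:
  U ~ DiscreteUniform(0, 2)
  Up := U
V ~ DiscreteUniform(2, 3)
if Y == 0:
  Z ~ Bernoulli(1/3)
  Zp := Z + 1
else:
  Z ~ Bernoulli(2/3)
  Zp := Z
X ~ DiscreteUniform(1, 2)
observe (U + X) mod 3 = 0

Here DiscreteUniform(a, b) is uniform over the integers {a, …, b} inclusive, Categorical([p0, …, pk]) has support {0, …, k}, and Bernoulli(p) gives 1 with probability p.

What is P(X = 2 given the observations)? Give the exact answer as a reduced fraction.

Enumerate traces; 32 have nonzero weight after conditioning:
  (Y=0, W=2, U=1, V=2, Z=0, X=2) weight 1/48
  (Y=0, W=2, U=1, V=2, Z=1, X=2) weight 1/96
  (Y=0, W=2, U=1, V=3, Z=0, X=2) weight 1/48
  (Y=0, W=2, U=1, V=3, Z=1, X=2) weight 1/96
  (Y=0, W=2, U=2, V=2, Z=0, X=1) weight 1/144
  (Y=0, W=2, U=2, V=2, Z=1, X=1) weight 1/288
  (Y=0, W=2, U=2, V=3, Z=0, X=1) weight 1/144
  (Y=0, W=2, U=2, V=3, Z=1, X=1) weight 1/288
  … 24 more
Group by X:
  weight(X=1) = 11/96
  weight(X=2) = 17/96
Total weight = 11/96 + 17/96 = 7/24
P(X=1 | obs) = 11/96 / 7/24 = 11/28
P(X=2 | obs) = 17/96 / 7/24 = 17/28

P(X = 2 | obs) = 17/28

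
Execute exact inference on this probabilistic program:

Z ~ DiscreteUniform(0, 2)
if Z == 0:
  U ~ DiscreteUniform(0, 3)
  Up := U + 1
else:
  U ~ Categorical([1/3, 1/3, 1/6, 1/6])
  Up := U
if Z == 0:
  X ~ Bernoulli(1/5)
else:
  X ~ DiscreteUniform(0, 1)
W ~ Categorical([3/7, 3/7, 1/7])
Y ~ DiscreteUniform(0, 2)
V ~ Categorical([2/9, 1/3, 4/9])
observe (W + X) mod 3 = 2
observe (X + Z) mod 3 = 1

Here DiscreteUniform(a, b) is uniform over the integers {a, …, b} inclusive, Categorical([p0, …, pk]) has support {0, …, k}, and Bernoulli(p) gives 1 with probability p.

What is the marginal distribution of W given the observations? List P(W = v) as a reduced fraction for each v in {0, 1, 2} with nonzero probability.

Enumerate traces; 72 have nonzero weight after conditioning:
  (Z=0, U=0, X=1, W=1, Y=0, V=0) weight 1/1890
  (Z=0, U=0, X=1, W=1, Y=0, V=1) weight 1/1260
  (Z=0, U=0, X=1, W=1, Y=0, V=2) weight 1/945
  (Z=0, U=0, X=1, W=1, Y=1, V=0) weight 1/1890
  (Z=0, U=0, X=1, W=1, Y=1, V=1) weight 1/1260
  (Z=0, U=0, X=1, W=1, Y=1, V=2) weight 1/945
  (Z=0, U=0, X=1, W=1, Y=2, V=0) weight 1/1890
  (Z=0, U=0, X=1, W=1, Y=2, V=1) weight 1/1260
  (Z=1, U=0, X=0, W=2, Y=0, V=0) weight 1/1701
  … 63 more
Group by W:
  weight(W=1) = 1/35
  weight(W=2) = 1/42
Total weight = 1/35 + 1/42 = 11/210
P(W=1 | obs) = 1/35 / 11/210 = 6/11
P(W=2 | obs) = 1/42 / 11/210 = 5/11

P(W=1) = 6/11, P(W=2) = 5/11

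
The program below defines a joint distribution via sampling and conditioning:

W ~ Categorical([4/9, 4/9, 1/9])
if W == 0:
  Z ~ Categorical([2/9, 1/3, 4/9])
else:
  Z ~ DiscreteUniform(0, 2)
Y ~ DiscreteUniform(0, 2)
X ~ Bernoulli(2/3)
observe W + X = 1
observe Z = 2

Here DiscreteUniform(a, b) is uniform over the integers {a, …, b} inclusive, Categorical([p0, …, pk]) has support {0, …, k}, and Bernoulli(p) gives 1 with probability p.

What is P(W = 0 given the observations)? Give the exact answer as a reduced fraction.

P(W = 0 | obs) = 8/11

Enumerate traces; 6 have nonzero weight after conditioning:
  (W=0, Z=2, Y=0, X=1) weight 32/729
  (W=0, Z=2, Y=1, X=1) weight 32/729
  (W=0, Z=2, Y=2, X=1) weight 32/729
  (W=1, Z=2, Y=0, X=0) weight 4/243
  (W=1, Z=2, Y=1, X=0) weight 4/243
  (W=1, Z=2, Y=2, X=0) weight 4/243
Group by W:
  weight(W=0) = 32/243
  weight(W=1) = 4/81
Total weight = 32/243 + 4/81 = 44/243
P(W=0 | obs) = 32/243 / 44/243 = 8/11
P(W=1 | obs) = 4/81 / 44/243 = 3/11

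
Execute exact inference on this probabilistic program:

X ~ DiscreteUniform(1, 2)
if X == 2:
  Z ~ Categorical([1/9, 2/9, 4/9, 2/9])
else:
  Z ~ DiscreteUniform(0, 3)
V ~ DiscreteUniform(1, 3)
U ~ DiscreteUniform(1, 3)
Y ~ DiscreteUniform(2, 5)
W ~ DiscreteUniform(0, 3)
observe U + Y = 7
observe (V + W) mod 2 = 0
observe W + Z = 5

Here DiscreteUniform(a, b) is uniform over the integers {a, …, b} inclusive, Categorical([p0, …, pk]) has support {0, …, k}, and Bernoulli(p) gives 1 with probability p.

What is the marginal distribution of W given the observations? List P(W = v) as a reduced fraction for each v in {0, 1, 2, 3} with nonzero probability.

Enumerate traces; 12 have nonzero weight after conditioning:
  (X=1, Z=2, V=1, U=2, Y=5, W=3) weight 1/1152
  (X=1, Z=2, V=1, U=3, Y=4, W=3) weight 1/1152
  (X=1, Z=2, V=3, U=2, Y=5, W=3) weight 1/1152
  (X=1, Z=2, V=3, U=3, Y=4, W=3) weight 1/1152
  (X=1, Z=3, V=2, U=2, Y=5, W=2) weight 1/1152
  (X=1, Z=3, V=2, U=3, Y=4, W=2) weight 1/1152
  (X=2, Z=2, V=1, U=2, Y=5, W=3) weight 1/648
  (X=2, Z=2, V=1, U=3, Y=4, W=3) weight 1/648
  … 4 more
Group by W:
  weight(W=2) = 17/5184
  weight(W=3) = 25/2592
Total weight = 17/5184 + 25/2592 = 67/5184
P(W=2 | obs) = 17/5184 / 67/5184 = 17/67
P(W=3 | obs) = 25/2592 / 67/5184 = 50/67

P(W=2) = 17/67, P(W=3) = 50/67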